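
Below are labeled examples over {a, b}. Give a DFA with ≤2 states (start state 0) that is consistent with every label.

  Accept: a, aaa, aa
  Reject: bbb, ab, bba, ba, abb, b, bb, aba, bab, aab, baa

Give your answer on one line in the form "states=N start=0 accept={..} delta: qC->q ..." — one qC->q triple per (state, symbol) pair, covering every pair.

State merging on the prefix tree: take the shortest (then alphabetical) example prefix whose next move is undefined and point that move at state 0, else 1, else 2, ...; a target is out if some Accept/Reject pair would then sit in one state with the same input left (inseparable). If every existing state is out, open a new one.
a: 0a undefined. 0a->0: ok.
b: 0b undefined. 0b->0: no, a/bbb meet in 0. Open state 1: 0b->1.
ba: 1a undefined. 1a->0: no, a/ba meet in 0. 1a->1: ok.
bb: 1b undefined. 1b->0: no, a/bba meet in 0. 1b->1: ok.
All examples now run through 2 states with every (state, symbol) defined. Accept strings end in {0}, Reject strings end in {1}; accept={0}.

states=2 start=0 accept={0} delta: 0a->0 0b->1 1a->1 1b->1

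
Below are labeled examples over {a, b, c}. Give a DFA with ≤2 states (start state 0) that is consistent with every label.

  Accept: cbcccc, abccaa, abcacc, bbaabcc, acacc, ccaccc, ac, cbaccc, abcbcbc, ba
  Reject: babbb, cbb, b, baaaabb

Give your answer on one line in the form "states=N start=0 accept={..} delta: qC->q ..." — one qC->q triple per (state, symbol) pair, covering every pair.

states=2 start=0 accept={0} delta: 0a->0 0b->1 0c->0 1a->0 1b->1 1c->0

Fold the examples into a partial DFA from state 0: repeatedly fix the first undefined (state, symbol) met by the shortest-then-alphabetical prefix, trying targets in increasing order and rejecting any under which an Accept and a Reject string meet in one state with the same remainder; add a state when all current targets are rejected. Accepting states are where Accept strings end.
a: 0a undefined. 0a->0: ok.
b: 0b undefined. 0b->0: no, ba/babbb meet in 0. Open state 1: 0b->1.
c: 0c undefined. 0c->0: ok.
ba: 1a undefined. 1a->0: ok.
bb: 1b undefined. 1b->0: no, acacc/cbb meet in 0. 1b->1: ok.
abc: 1c undefined. 1c->0: ok.
All examples now run through 2 states with every (state, symbol) defined. Accept strings end in {0}, Reject strings end in {1}; accept={0}.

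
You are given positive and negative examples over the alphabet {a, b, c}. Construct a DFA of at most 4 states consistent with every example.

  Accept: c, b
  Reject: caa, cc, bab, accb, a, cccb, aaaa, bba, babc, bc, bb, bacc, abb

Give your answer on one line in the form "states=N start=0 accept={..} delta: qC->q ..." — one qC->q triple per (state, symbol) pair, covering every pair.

states=3 start=0 accept={1} delta: 0a->0 0b->1 0c->1 1a->2 1b->0 1c->2 2a->0 2b->2 2c->2

Grow the machine one transition at a time. Run the examples from 0; the earliest place one falls off (shortest prefix, ties alphabetical) gets sent to the lowest-numbered state that keeps every Accept/Reject pair distinguishable — a pair clashes when both reach the same state with identical unread suffix — and to a fresh state only if none does.
a: 0a undefined. 0a->0: ok.
b: 0b undefined. 0b->0: no, c/babc meet in 0 with "c" left. Open state 1: 0b->1.
c: 0c undefined. 0c->0: no, c/caa meet in 0. 0c->1: ok.
ba: 1a undefined. 1a->0: no, c/bab meet in 1. 1a->1: no, c/caa meet in 1. Open state 2: 1a->2.
bb: 1b undefined. 1b->0: ok.
bc: 1c undefined. 1c->0: no, c/accb meet in 1. 1c->1: no, c/cc meet in 1. 1c->2: ok.
bab: 2b undefined. 2b->0: no, c/babc meet in 1. 2b->1: no, c/bab meet in 1. 2b->2: ok.
bac: 2c undefined. 2c->0: no, c/cccb meet in 1. 2c->1: no, c/babc meet in 1. 2c->2: ok.
caa: 2a undefined. 2a->0: ok.
All examples now run through 3 states with every (state, symbol) defined. Accept strings end in {1}, Reject strings end in {0,2}; accept={1}.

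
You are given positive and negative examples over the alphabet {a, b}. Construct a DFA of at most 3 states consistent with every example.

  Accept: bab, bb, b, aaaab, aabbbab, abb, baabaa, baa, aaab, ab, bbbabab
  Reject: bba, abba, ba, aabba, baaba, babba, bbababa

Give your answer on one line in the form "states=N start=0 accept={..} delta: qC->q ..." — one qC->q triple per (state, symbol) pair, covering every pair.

Fold the examples into a partial DFA from state 0: repeatedly fix the first undefined (state, symbol) met by the shortest-then-alphabetical prefix, trying targets in increasing order and rejecting any under which an Accept and a Reject string meet in one state with the same remainder; add a state when all current targets are rejected. Accepting states are where Accept strings end.
a: 0a undefined. 0a->0: ok.
b: 0b undefined. 0b->0: no, bab/bba meet in 0. Open state 1: 0b->1.
ba: 1a undefined. 1a->0: no, baabaa/ba meet in 0. 1a->1: no, b/ba meet in 1. Open state 2: 1a->2.
bb: 1b undefined. 1b->0: no, bb/bba meet in 0. 1b->1: ok.
baa: 2a undefined. 2a->0: ok.
bab: 2b undefined. 2b->0: ok.
All examples now run through 3 states with every (state, symbol) defined. Accept strings end in {0,1}, Reject strings end in {2}; accept={0,1}.

states=3 start=0 accept={0,1} delta: 0a->0 0b->1 1a->2 1b->1 2a->0 2b->0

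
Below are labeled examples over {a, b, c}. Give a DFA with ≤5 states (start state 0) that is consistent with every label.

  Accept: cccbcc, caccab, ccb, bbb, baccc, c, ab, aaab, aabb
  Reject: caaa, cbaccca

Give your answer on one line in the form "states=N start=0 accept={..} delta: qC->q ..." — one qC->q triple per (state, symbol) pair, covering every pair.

Fold the examples into a partial DFA from state 0: repeatedly fix the first undefined (state, symbol) met by the shortest-then-alphabetical prefix, trying targets in increasing order and rejecting any under which an Accept and a Reject string meet in one state with the same remainder; add a state when all current targets are rejected. Accepting states are where Accept strings end.
a: 0a undefined. 0a->0: ok.
b: 0b undefined. 0b->0: ok.
c: 0c undefined. 0c->0: no, cccbcc/caaa meet in 0. Open state 1: 0c->1.
ca: 1a undefined. 1a->0: no, bbb/caaa meet in 0. 1a->1: no, c/caaa meet in 1. Open state 2: 1a->2.
cb: 1b undefined. 1b->0: ok.
cc: 1c undefined. 1c->0: ok.
caa: 2a undefined. 2a->0: no, cccbcc/caaa meet in 0. 2a->1: ok.
cac: 2c undefined. 2c->0: ok.
caccab: 2b undefined. 2b->0: ok.
All examples now run through 3 states with every (state, symbol) defined. Accept strings end in {0,1}, Reject strings end in {2}; accept={0,1}.

states=3 start=0 accept={0,1} delta: 0a->0 0b->0 0c->1 1a->2 1b->0 1c->0 2a->1 2b->0 2c->0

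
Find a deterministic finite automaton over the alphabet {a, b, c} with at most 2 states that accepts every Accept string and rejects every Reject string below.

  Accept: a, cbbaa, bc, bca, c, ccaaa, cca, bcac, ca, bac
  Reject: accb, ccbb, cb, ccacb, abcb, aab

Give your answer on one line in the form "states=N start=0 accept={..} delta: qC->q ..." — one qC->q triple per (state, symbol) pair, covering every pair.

State merging on the prefix tree: take the shortest (then alphabetical) example prefix whose next move is undefined and point that move at state 0, else 1, else 2, ...; a target is out if some Accept/Reject pair would then sit in one state with the same input left (inseparable). If every existing state is out, open a new one.
a: 0a undefined. 0a->0: ok.
b: 0b undefined. 0b->0: no, a/aab meet in 0. Open state 1: 0b->1.
c: 0c undefined. 0c->0: ok.
ba: 1a undefined. 1a->0: ok.
bc: 1c undefined. 1c->0: ok.
cbb: 1b undefined. 1b->0: no, a/ccbb meet in 0. 1b->1: ok.
All examples now run through 2 states with every (state, symbol) defined. Accept strings end in {0}, Reject strings end in {1}; accept={0}.

states=2 start=0 accept={0} delta: 0a->0 0b->1 0c->0 1a->0 1b->1 1c->0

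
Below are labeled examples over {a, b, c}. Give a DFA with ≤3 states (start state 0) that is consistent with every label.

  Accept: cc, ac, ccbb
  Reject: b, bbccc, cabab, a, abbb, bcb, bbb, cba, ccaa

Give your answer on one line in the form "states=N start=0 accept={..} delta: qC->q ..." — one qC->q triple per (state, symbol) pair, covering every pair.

Grow the machine one transition at a time. Run the examples from 0; the earliest place one falls off (shortest prefix, ties alphabetical) gets sent to the lowest-numbered state that keeps every Accept/Reject pair distinguishable — a pair clashes when both reach the same state with identical unread suffix — and to a fresh state only if none does.
a: 0a undefined. 0a->0: ok.
b: 0b undefined. 0b->0: ok.
c: 0c undefined. 0c->0: no, cc/b meet in 0. Open state 1: 0c->1.
ca: 1a undefined. 1a->0: ok.
cb: 1b undefined. 1b->0: ok.
cc: 1c undefined. 1c->0: no, cc/b meet in 0. 1c->1: no, cc/bbccc meet in 1. Open state 2: 1c->2.
cca: 2a undefined. 2a->0: ok.
ccb: 2b undefined. 2b->0: no, ccbb/b meet in 0. 2b->1: no, ccbb/b meet in 0. 2b->2: ok.
bbccc: 2c undefined. 2c->0: ok.
All examples now run through 3 states with every (state, symbol) defined. Accept strings end in {1,2}, Reject strings end in {0}; accept={1,2}.

states=3 start=0 accept={1,2} delta: 0a->0 0b->0 0c->1 1a->0 1b->0 1c->2 2a->0 2b->2 2c->0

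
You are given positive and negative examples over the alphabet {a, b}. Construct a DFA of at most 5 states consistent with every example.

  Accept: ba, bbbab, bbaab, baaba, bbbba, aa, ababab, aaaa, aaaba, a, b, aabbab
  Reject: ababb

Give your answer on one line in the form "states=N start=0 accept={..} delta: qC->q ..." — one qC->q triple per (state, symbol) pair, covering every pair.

State merging on the prefix tree: take the shortest (then alphabetical) example prefix whose next move is undefined and point that move at state 0, else 1, else 2, ...; a target is out if some Accept/Reject pair would then sit in one state with the same input left (inseparable). If every existing state is out, open a new one.
a: 0a undefined. 0a->0: ok.
b: 0b undefined. 0b->0: no, ba/ababb meet in 0. Open state 1: 0b->1.
ba: 1a undefined. 1a->0: ok.
bb: 1b undefined. 1b->0: no, ba/ababb meet in 0. 1b->1: no, bbbab/ababb meet in 1. Open state 2: 1b->2.
bba: 2a undefined. 2a->0: ok.
bbb: 2b undefined. 2b->0: ok.
All examples now run through 3 states with every (state, symbol) defined. Accept strings end in {0,1}, Reject strings end in {2}; accept={0,1}.

states=3 start=0 accept={0,1} delta: 0a->0 0b->1 1a->0 1b->2 2a->0 2b->0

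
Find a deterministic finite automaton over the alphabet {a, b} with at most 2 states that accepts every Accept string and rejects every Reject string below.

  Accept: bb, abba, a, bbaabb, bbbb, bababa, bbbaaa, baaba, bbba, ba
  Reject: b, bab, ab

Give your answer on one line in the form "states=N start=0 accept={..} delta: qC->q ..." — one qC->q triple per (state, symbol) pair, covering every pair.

states=2 start=0 accept={0} delta: 0a->0 0b->1 1a->0 1b->0

Grow the machine one transition at a time. Run the examples from 0; the earliest place one falls off (shortest prefix, ties alphabetical) gets sent to the lowest-numbered state that keeps every Accept/Reject pair distinguishable — a pair clashes when both reach the same state with identical unread suffix — and to a fresh state only if none does.
a: 0a undefined. 0a->0: ok.
b: 0b undefined. 0b->0: no, bb/b meet in 0. Open state 1: 0b->1.
ba: 1a undefined. 1a->0: ok.
bb: 1b undefined. 1b->0: ok.
All examples now run through 2 states with every (state, symbol) defined. Accept strings end in {0}, Reject strings end in {1}; accept={0}.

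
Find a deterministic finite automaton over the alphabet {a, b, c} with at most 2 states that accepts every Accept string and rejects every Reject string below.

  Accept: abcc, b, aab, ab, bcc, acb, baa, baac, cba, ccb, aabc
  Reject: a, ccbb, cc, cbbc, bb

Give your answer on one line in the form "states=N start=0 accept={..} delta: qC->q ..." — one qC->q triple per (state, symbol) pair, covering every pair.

states=2 start=0 accept={1} delta: 0a->0 0b->1 0c->0 1a->1 1b->0 1c->1

Fold the examples into a partial DFA from state 0: repeatedly fix the first undefined (state, symbol) met by the shortest-then-alphabetical prefix, trying targets in increasing order and rejecting any under which an Accept and a Reject string meet in one state with the same remainder; add a state when all current targets are rejected. Accepting states are where Accept strings end.
a: 0a undefined. 0a->0: ok.
b: 0b undefined. 0b->0: no, abcc/cc meet in 0 with "cc" left. Open state 1: 0b->1.
c: 0c undefined. 0c->0: ok.
ba: 1a undefined. 1a->0: no, baa/a meet in 0. 1a->1: ok.
bb: 1b undefined. 1b->0: ok.
bc: 1c undefined. 1c->0: no, abcc/a meet in 0. 1c->1: ok.
All examples now run through 2 states with every (state, symbol) defined. Accept strings end in {1}, Reject strings end in {0}; accept={1}.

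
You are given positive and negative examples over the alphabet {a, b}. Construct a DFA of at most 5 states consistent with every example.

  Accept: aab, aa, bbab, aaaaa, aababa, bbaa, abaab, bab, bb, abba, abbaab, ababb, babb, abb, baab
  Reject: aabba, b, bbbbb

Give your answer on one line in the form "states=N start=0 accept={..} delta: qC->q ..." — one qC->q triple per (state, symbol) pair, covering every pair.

Fold the examples into a partial DFA from state 0: repeatedly fix the first undefined (state, symbol) met by the shortest-then-alphabetical prefix, trying targets in increasing order and rejecting any under which an Accept and a Reject string meet in one state with the same remainder; add a state when all current targets are rejected. Accepting states are where Accept strings end.
a: 0a undefined. 0a->0: no, aab/b meet in 0 with "b" left. Open state 1: 0a->1.
b: 0b undefined. 0b->0: no, bb/b meet in 0. 0b->1: ok.
aa: 1a undefined. 1a->0: no, aab/b meet in 1. 1a->1: no, aa/b meet in 1. Open state 2: 1a->2.
ab: 1b undefined. 1b->0: no, ababb/b meet in 1. 1b->1: no, bb/b meet in 1. 1b->2: ok.
aaa: 2a undefined. 2a->0: no, bbab/b meet in 1. 2a->1: no, aaaaa/b meet in 1. 2a->2: ok.
aab: 2b undefined. 2b->0: no, aa/aabba meet in 2. 2b->1: no, aab/b meet in 1. 2b->2: no, aab/aabba meet in 2. Open state 3: 2b->3.
aaba: 3a undefined. 3a->0: ok.
aabb: 3b undefined. 3b->0: ok.
All examples now run through 4 states with every (state, symbol) defined. Accept strings end in {0,2,3}, Reject strings end in {1}; accept={0,2,3}.

states=4 start=0 accept={0,2,3} delta: 0a->1 0b->1 1a->2 1b->2 2a->2 2b->3 3a->0 3b->0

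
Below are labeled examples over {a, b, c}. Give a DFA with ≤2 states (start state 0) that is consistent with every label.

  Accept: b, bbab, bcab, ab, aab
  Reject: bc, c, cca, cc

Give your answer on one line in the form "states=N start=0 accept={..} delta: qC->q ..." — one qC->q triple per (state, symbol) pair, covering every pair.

Grow the machine one transition at a time. Run the examples from 0; the earliest place one falls off (shortest prefix, ties alphabetical) gets sent to the lowest-numbered state that keeps every Accept/Reject pair distinguishable — a pair clashes when both reach the same state with identical unread suffix — and to a fresh state only if none does.
a: 0a undefined. 0a->0: ok.
b: 0b undefined. 0b->0: ok.
c: 0c undefined. 0c->0: no, b/bc meet in 0. Open state 1: 0c->1.
cc: 1c undefined. 1c->0: no, b/cca meet in 0. 1c->1: ok.
bca: 1a undefined. 1a->0: no, b/cca meet in 0. 1a->1: ok.
bcab: 1b undefined. 1b->0: ok.
All examples now run through 2 states with every (state, symbol) defined. Accept strings end in {0}, Reject strings end in {1}; accept={0}.

states=2 start=0 accept={0} delta: 0a->0 0b->0 0c->1 1a->1 1b->0 1c->1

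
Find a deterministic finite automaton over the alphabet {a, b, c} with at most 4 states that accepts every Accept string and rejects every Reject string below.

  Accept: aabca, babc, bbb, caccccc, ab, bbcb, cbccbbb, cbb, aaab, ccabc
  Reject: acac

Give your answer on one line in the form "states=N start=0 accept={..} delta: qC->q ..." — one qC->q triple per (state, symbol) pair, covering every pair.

states=3 start=0 accept={0,1} delta: 0a->0 0b->0 0c->1 1a->1 1b->0 1c->2 2a->0 2b->0 2c->0

Fold the examples into a partial DFA from state 0: repeatedly fix the first undefined (state, symbol) met by the shortest-then-alphabetical prefix, trying targets in increasing order and rejecting any under which an Accept and a Reject string meet in one state with the same remainder; add a state when all current targets are rejected. Accepting states are where Accept strings end.
a: 0a undefined. 0a->0: ok.
b: 0b undefined. 0b->0: ok.
c: 0c undefined. 0c->0: no, aabca/acac meet in 0. Open state 1: 0c->1.
ca: 1a undefined. 1a->0: no, babc/acac meet in 1. 1a->1: ok.
cb: 1b undefined. 1b->0: ok.
cc: 1c undefined. 1c->0: no, bbb/acac meet in 0. 1c->1: no, aabca/acac meet in 1. Open state 2: 1c->2.
cca: 2a undefined. 2a->0: ok.
cacc: 2c undefined. 2c->0: ok.
cbccb: 2b undefined. 2b->0: ok.
All examples now run through 3 states with every (state, symbol) defined. Accept strings end in {0,1}, Reject strings end in {2}; accept={0,1}.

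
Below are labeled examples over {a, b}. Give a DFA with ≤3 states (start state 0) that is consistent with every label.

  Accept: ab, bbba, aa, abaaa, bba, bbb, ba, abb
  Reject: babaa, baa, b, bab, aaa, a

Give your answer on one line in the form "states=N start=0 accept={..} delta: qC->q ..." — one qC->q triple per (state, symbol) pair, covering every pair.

Fold the examples into a partial DFA from state 0: repeatedly fix the first undefined (state, symbol) met by the shortest-then-alphabetical prefix, trying targets in increasing order and rejecting any under which an Accept and a Reject string meet in one state with the same remainder; add a state when all current targets are rejected. Accepting states are where Accept strings end.
a: 0a undefined. 0a->0: no, ab/b meet in 0 with "b" left. Open state 1: 0a->1.
b: 0b undefined. 0b->0: no, ab/bab meet in 1 with "b" left. 0b->1: ok.
aa: 1a undefined. 1a->0: ok.
ab: 1b undefined. 1b->0: no, abaaa/babaa meet in 1. 1b->1: no, ab/babaa meet in 1. Open state 2: 1b->2.
aba: 2a undefined. 2a->0: ok.
abb: 2b undefined. 2b->0: no, bbba/babaa meet in 1. 2b->1: no, bbb/babaa meet in 1. 2b->2: ok.
All examples now run through 3 states with every (state, symbol) defined. Accept strings end in {0,2}, Reject strings end in {1}; accept={0,2}.

states=3 start=0 accept={0,2} delta: 0a->1 0b->1 1a->0 1b->2 2a->0 2b->2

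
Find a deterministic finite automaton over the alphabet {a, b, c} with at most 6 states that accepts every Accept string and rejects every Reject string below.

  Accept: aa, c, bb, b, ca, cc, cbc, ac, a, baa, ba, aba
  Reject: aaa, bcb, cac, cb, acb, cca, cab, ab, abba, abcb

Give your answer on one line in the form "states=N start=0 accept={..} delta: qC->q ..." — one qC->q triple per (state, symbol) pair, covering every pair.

states=4 start=0 accept={0,1,2} delta: 0a->1 0b->0 0c->1 1a->2 1b->3 1c->2 2a->3 2b->3 2c->3 3a->0 3b->2 3c->1

Grow the machine one transition at a time. Run the examples from 0; the earliest place one falls off (shortest prefix, ties alphabetical) gets sent to the lowest-numbered state that keeps every Accept/Reject pair distinguishable — a pair clashes when both reach the same state with identical unread suffix — and to a fresh state only if none does.
a: 0a undefined. 0a->0: no, aa/aaa meet in 0. Open state 1: 0a->1.
b: 0b undefined. 0b->0: ok.
c: 0c undefined. 0c->0: no, c/bcb meet in 0. 0c->1: ok.
aa: 1a undefined. 1a->0: no, aa/cab meet in 0. 1a->1: no, aa/aaa meet in 1. Open state 2: 1a->2.
ab: 1b undefined. 1b->0: no, c/abba meet in 1. 1b->1: no, aa/abba meet in 2. 1b->2: no, aa/bcb meet in 2. Open state 3: 1b->3.
ac: 1c undefined. 1c->0: no, c/cca meet in 1. 1c->1: no, aa/cca meet in 2. 1c->2: ok.
aaa: 2a undefined. 2a->0: no, bb/aaa meet in 0. 2a->1: no, c/aaa meet in 1. 2a->2: no, aa/aaa meet in 2. 2a->3: ok.
aba: 3a undefined. 3a->0: ok.
abb: 3b undefined. 3b->0: no, c/abba meet in 1. 3b->1: no, aa/abba meet in 2. 3b->2: ok.
abc: 3c undefined. 3c->0: no, bb/abcb meet in 0. 3c->1: ok.
acb: 2b undefined. 2b->0: no, bb/acb meet in 0. 2b->1: no, c/acb meet in 1. 2b->2: no, aa/acb meet in 2. 2b->3: ok.
cac: 2c undefined. 2c->0: no, bb/cac meet in 0. 2c->1: no, c/cac meet in 1. 2c->2: no, aa/cac meet in 2. 2c->3: ok.
All examples now run through 4 states with every (state, symbol) defined. Accept strings end in {0,1,2}, Reject strings end in {3}; accept={0,1,2}.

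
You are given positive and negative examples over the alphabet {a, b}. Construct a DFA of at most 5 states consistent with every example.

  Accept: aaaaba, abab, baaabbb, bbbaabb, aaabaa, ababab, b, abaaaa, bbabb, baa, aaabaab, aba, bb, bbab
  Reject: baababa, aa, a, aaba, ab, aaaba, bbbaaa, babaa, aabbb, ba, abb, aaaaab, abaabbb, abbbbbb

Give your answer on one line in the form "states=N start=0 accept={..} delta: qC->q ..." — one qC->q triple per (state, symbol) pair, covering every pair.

states=5 start=0 accept={0,2} delta: 0a->1 0b->2 1a->3 1b->3 2a->4 2b->2 3a->0 3b->1 4a->2 4b->0

Fold the examples into a partial DFA from state 0: repeatedly fix the first undefined (state, symbol) met by the shortest-then-alphabetical prefix, trying targets in increasing order and rejecting any under which an Accept and a Reject string meet in one state with the same remainder; add a state when all current targets are rejected. Accepting states are where Accept strings end.
a: 0a undefined. 0a->0: no, aaaaba/aaba meet in 0 with "ba" left. Open state 1: 0a->1.
b: 0b undefined. 0b->0: no, bbabb/abb meet in 1 with "bb" left. 0b->1: no, b/a meet in 1. Open state 2: 0b->2.
aa: 1a undefined. 1a->0: no, aaaaba/aaba meet in 2 with "a" left. 1a->1: no, aaaaba/aaba meet in 1 with "ba" left. 1a->2: no, aaabaa/babaa meet in 2 with "abaa" left. Open state 3: 1a->3.
ab: 1b undefined. 1b->0: no, abab/ab meet in 0. 1b->1: no, aba/aa meet in 3. 1b->2: no, b/ab meet in 2. 1b->3: ok.
ba: 2a undefined. 2a->0: no, baaabbb/aabbb meet in 3 with "bbb" left. 2a->1: no, baa/aa meet in 3. 2a->2: no, b/ba meet in 2. 2a->3: no, baaabbb/abaabbb meet in 3 with "aabbb" left. Open state 4: 2a->4.
bb: 2b undefined. 2b->0: no, bbabb/abb meet in 3 with "b" left. 2b->1: no, bb/a meet in 1. 2b->2: ok.
aaa: 3a undefined. 3a->0: ok.
aab: 3b undefined. 3b->0: no, aaaaba/abb meet in 0. 3b->1: ok.
baa: 4a undefined. 4a->0: no, baaabbb/aa meet in 3. 4a->1: no, baaabbb/a meet in 1. 4a->2: ok.
bab: 4b undefined. 4b->0: ok.
All examples now run through 5 states with every (state, symbol) defined. Accept strings end in {0,2}, Reject strings end in {1,3,4}; accept={0,2}.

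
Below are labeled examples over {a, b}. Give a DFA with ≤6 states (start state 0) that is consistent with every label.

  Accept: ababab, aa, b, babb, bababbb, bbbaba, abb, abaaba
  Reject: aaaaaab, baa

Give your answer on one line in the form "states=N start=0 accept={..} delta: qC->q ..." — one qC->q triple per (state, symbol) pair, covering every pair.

Grow the machine one transition at a time. Run the examples from 0; the earliest place one falls off (shortest prefix, ties alphabetical) gets sent to the lowest-numbered state that keeps every Accept/Reject pair distinguishable — a pair clashes when both reach the same state with identical unread suffix — and to a fresh state only if none does.
a: 0a undefined. 0a->0: no, b/aaaaaab meet in 0 with "b" left. Open state 1: 0a->1.
b: 0b undefined. 0b->0: no, aa/baa meet in 1 with "a" left. 0b->1: ok.
aa: 1a undefined. 1a->0: no, b/aaaaaab meet in 1. 1a->1: no, aa/baa meet in 1. Open state 2: 1a->2.
ab: 1b undefined. 1b->0: ok.
aaa: 2a undefined. 2a->0: no, ababab/baa meet in 0. 2a->1: no, b/baa meet in 1. 2a->2: no, aa/baa meet in 2. Open state 3: 2a->3.
bab: 2b undefined. 2b->0: ok.
aaaa: 3a undefined. 3a->0: no, ababab/aaaaaab meet in 0. 3a->1: ok.
aaaaaab: 3b undefined. 3b->0: no, ababab/aaaaaab meet in 0. 3b->1: no, b/aaaaaab meet in 1. 3b->2: no, aa/aaaaaab meet in 2. 3b->3: ok.
All examples now run through 4 states with every (state, symbol) defined. Accept strings end in {0,1,2}, Reject strings end in {3}; accept={0,1,2}.

states=4 start=0 accept={0,1,2} delta: 0a->1 0b->1 1a->2 1b->0 2a->3 2b->0 3a->1 3b->3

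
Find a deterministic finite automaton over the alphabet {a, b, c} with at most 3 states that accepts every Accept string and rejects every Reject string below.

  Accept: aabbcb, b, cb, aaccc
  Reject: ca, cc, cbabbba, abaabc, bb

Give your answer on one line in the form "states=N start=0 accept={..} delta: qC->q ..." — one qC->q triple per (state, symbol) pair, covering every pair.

states=3 start=0 accept={1,2} delta: 0a->0 0b->1 0c->2 1a->0 1b->0 1c->0 2a->0 2b->1 2c->0

Fold the examples into a partial DFA from state 0: repeatedly fix the first undefined (state, symbol) met by the shortest-then-alphabetical prefix, trying targets in increasing order and rejecting any under which an Accept and a Reject string meet in one state with the same remainder; add a state when all current targets are rejected. Accepting states are where Accept strings end.
a: 0a undefined. 0a->0: ok.
b: 0b undefined. 0b->0: no, b/bb meet in 0. Open state 1: 0b->1.
c: 0c undefined. 0c->0: no, aaccc/ca meet in 0. 0c->1: no, cb/bb meet in 1 with "b" left. Open state 2: 0c->2.
bb: 1b undefined. 1b->0: ok.
ca: 2a undefined. 2a->0: ok.
cb: 2b undefined. 2b->0: no, aabbcb/ca meet in 0. 2b->1: ok.
cc: 2c undefined. 2c->0: ok.
aba: 1a undefined. 1a->0: ok.
abaabc: 1c undefined. 1c->0: ok.
All examples now run through 3 states with every (state, symbol) defined. Accept strings end in {1,2}, Reject strings end in {0}; accept={1,2}.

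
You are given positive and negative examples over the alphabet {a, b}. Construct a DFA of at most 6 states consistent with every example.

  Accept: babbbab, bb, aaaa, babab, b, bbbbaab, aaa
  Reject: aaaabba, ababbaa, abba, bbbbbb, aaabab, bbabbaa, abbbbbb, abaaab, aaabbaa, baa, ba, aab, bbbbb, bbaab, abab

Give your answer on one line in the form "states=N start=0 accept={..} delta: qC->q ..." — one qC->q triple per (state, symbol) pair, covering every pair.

Fold the examples into a partial DFA from state 0: repeatedly fix the first undefined (state, symbol) met by the shortest-then-alphabetical prefix, trying targets in increasing order and rejecting any under which an Accept and a Reject string meet in one state with the same remainder; add a state when all current targets are rejected. Accepting states are where Accept strings end.
a: 0a undefined. 0a->0: no, b/aab meet in 0 with "b" left. Open state 1: 0a->1.
b: 0b undefined. 0b->0: no, bb/bbbbbb meet in 0. 0b->1: no, aaa/baa meet in 1 with "aa" left. Open state 2: 0b->2.
aa: 1a undefined. 1a->0: no, b/aab meet in 2. 1a->1: ok.
ab: 1b undefined. 1b->0: ok.
ba: 2a undefined. 2a->0: no, aaaa/ababbaa meet in 1. 2a->1: no, aaaa/aaaabba meet in 1. 2a->2: no, b/aaaabba meet in 2. Open state 3: 2a->3.
bb: 2b undefined. 2b->0: no, bb/bbbbbb meet in 0. 2b->1: no, bb/abbbbbb meet in 1. 2b->2: no, bb/bbbbbb meet in 2. 2b->3: no, bb/aaaabba meet in 3. Open state 4: 2b->4.
baa: 3a undefined. 3a->0: ok.
bab: 3b undefined. 3b->0: no, babab/ababbaa meet in 0. 3b->1: no, babab/ababbaa meet in 0. 3b->2: ok.
bba: 4a undefined. 4a->0: no, aaaa/bbabbaa meet in 1. 4a->1: ok.
bbb: 4b undefined. 4b->0: no, babbbab/ababbaa meet in 0. 4b->1: no, babbbab/ababbaa meet in 0. 4b->2: no, babbbab/abbbbbb meet in 2. 4b->3: no, bb/abbbbbb meet in 4. 4b->4: no, babbbab/ababbaa meet in 0. Open state 5: 4b->5.
bbbb: 5b undefined. 5b->0: no, bb/bbbbbb meet in 4. 5b->1: no, babab/bbbbbb meet in 2. 5b->2: no, bb/abbbbbb meet in 4. 5b->3: no, bb/bbbbbb meet in 4. 5b->4: no, bb/bbbbbb meet in 4. 5b->5: ok.
bbbba: 5a undefined. 5a->0: no, bbbbaab/ababbaa meet in 0. 5a->1: no, babbbab/ababbaa meet in 0. 5a->2: ok.
All examples now run through 6 states with every (state, symbol) defined. Accept strings end in {1,2,4}, Reject strings end in {0,3,5}; accept={1,2,4}.

states=6 start=0 accept={1,2,4} delta: 0a->1 0b->2 1a->1 1b->0 2a->3 2b->4 3a->0 3b->2 4a->1 4b->5 5a->2 5b->5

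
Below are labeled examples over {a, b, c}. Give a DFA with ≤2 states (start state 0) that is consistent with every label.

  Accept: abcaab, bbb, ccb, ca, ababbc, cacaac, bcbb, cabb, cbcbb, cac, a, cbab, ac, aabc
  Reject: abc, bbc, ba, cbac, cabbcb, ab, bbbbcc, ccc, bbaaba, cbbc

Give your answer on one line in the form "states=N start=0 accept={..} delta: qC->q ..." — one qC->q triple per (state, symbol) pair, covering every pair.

Grow the machine one transition at a time. Run the examples from 0; the earliest place one falls off (shortest prefix, ties alphabetical) gets sent to the lowest-numbered state that keeps every Accept/Reject pair distinguishable — a pair clashes when both reach the same state with identical unread suffix — and to a fresh state only if none does.
a: 0a undefined. 0a->0: no, aabc/abc meet in 0 with "bc" left. Open state 1: 0a->1.
b: 0b undefined. 0b->0: no, a/ba meet in 1. 0b->1: ok.
c: 0c undefined. 0c->0: ok.
aa: 1a undefined. 1a->0: ok.
ab: 1b undefined. 1b->0: ok.
ac: 1c undefined. 1c->0: no, abcaab/cabbcb meet in 1. 1c->1: ok.
All examples now run through 2 states with every (state, symbol) defined. Accept strings end in {1}, Reject strings end in {0}; accept={1}.

states=2 start=0 accept={1} delta: 0a->1 0b->1 0c->0 1a->0 1b->0 1c->1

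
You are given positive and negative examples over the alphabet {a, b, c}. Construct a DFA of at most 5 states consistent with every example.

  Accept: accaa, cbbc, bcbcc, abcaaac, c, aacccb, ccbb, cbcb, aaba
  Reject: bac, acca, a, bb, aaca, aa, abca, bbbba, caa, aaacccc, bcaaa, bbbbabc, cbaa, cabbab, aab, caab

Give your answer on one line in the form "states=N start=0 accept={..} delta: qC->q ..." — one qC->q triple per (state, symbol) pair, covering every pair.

Grow the machine one transition at a time. Run the examples from 0; the earliest place one falls off (shortest prefix, ties alphabetical) gets sent to the lowest-numbered state that keeps every Accept/Reject pair distinguishable — a pair clashes when both reach the same state with identical unread suffix — and to a fresh state only if none does.
a: 0a undefined. 0a->0: ok.
b: 0b undefined. 0b->0: no, c/bac meet in 0 with "c" left. Open state 1: 0b->1.
c: 0c undefined. 0c->0: no, accaa/acca meet in 0. 0c->1: no, c/aab meet in 1. Open state 2: 0c->2.
ba: 1a undefined. 1a->0: no, c/bac meet in 2. 1a->1: no, aaba/aab meet in 1. 1a->2: ok.
bb: 1b undefined. 1b->0: ok.
bc: 1c undefined. 1c->0: ok.
ca: 2a undefined. 2a->0: ok.
cb: 2b undefined. 2b->0: no, cbbc/a meet in 0. 2b->1: no, cbcb/cabbab meet in 1. 2b->2: no, cbbc/bac meet in 2 with "c" left. Open state 3: 2b->3.
cc: 2c undefined. 2c->0: no, accaa/bac meet in 0. 2c->1: no, accaa/a meet in 0. 2c->2: no, accaa/acca meet in 0. 2c->3: no, accaa/cbaa meet in 3 with "aa" left. Open state 4: 2c->4.
cba: 3a undefined. 3a->0: ok.
cbb: 3b undefined. 3b->0: ok.
cbc: 3c undefined. 3c->0: no, cbcb/cabbab meet in 1. 3c->1: no, cbcb/a meet in 0. 3c->2: ok.
ccb: 4b undefined. 4b->0: no, ccbb/cabbab meet in 1. 4b->1: no, ccbb/a meet in 0. 4b->2: ok.
acca: 4a undefined. 4a->0: no, accaa/acca meet in 0. 4a->1: ok.
aaccc: 4c undefined. 4c->0: no, accaa/aaacccc meet in 2. 4c->1: no, aacccb/a meet in 0. 4c->2: ok.
All examples now run through 5 states with every (state, symbol) defined. Accept strings end in {2,3}, Reject strings end in {0,1,4}; accept={2,3}.

states=5 start=0 accept={2,3} delta: 0a->0 0b->1 0c->2 1a->2 1b->0 1c->0 2a->0 2b->3 2c->4 3a->0 3b->0 3c->2 4a->1 4b->2 4c->2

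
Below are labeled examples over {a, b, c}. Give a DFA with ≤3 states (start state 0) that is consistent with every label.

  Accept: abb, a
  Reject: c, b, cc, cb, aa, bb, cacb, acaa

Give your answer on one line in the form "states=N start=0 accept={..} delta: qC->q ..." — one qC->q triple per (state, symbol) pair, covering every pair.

State merging on the prefix tree: take the shortest (then alphabetical) example prefix whose next move is undefined and point that move at state 0, else 1, else 2, ...; a target is out if some Accept/Reject pair would then sit in one state with the same input left (inseparable). If every existing state is out, open a new one.
a: 0a undefined. 0a->0: no, abb/bb meet in 0 with "bb" left. Open state 1: 0a->1.
b: 0b undefined. 0b->0: ok.
c: 0c undefined. 0c->0: ok.
aa: 1a undefined. 1a->0: ok.
ab: 1b undefined. 1b->0: no, abb/c meet in 0. 1b->1: ok.
ac: 1c undefined. 1c->0: ok.
All examples now run through 2 states with every (state, symbol) defined. Accept strings end in {1}, Reject strings end in {0}; accept={1}.

states=2 start=0 accept={1} delta: 0a->1 0b->0 0c->0 1a->0 1b->1 1c->0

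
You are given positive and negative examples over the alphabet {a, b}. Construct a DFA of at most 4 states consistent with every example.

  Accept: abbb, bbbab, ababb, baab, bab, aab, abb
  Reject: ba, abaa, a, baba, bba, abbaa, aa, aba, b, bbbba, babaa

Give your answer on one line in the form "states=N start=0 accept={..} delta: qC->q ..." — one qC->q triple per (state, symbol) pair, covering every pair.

State merging on the prefix tree: take the shortest (then alphabetical) example prefix whose next move is undefined and point that move at state 0, else 1, else 2, ...; a target is out if some Accept/Reject pair would then sit in one state with the same input left (inseparable). If every existing state is out, open a new one.
a: 0a undefined. 0a->0: no, aab/b meet in 0 with "b" left. Open state 1: 0a->1.
b: 0b undefined. 0b->0: ok.
aa: 1a undefined. 1a->0: no, baab/aa meet in 0. 1a->1: ok.
ab: 1b undefined. 1b->0: no, abbb/b meet in 0. 1b->1: no, abbb/ba meet in 1. Open state 2: 1b->2.
aba: 2a undefined. 2a->0: no, ababb/baba meet in 0. 2a->1: ok.
abb: 2b undefined. 2b->0: no, abbb/b meet in 0. 2b->1: no, ababb/ba meet in 1. 2b->2: ok.
All examples now run through 3 states with every (state, symbol) defined. Accept strings end in {2}, Reject strings end in {0,1}; accept={2}.

states=3 start=0 accept={2} delta: 0a->1 0b->0 1a->1 1b->2 2a->1 2b->2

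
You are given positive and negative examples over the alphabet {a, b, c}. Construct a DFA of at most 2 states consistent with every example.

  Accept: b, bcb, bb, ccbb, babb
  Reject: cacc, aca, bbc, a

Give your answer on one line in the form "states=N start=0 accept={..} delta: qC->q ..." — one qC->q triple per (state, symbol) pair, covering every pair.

Grow the machine one transition at a time. Run the examples from 0; the earliest place one falls off (shortest prefix, ties alphabetical) gets sent to the lowest-numbered state that keeps every Accept/Reject pair distinguishable — a pair clashes when both reach the same state with identical unread suffix — and to a fresh state only if none does.
a: 0a undefined. 0a->0: ok.
b: 0b undefined. 0b->0: no, b/a meet in 0. Open state 1: 0b->1.
c: 0c undefined. 0c->0: ok.
ba: 1a undefined. 1a->0: ok.
bb: 1b undefined. 1b->0: no, bb/cacc meet in 0. 1b->1: ok.
bc: 1c undefined. 1c->0: ok.
All examples now run through 2 states with every (state, symbol) defined. Accept strings end in {1}, Reject strings end in {0}; accept={1}.

states=2 start=0 accept={1} delta: 0a->0 0b->1 0c->0 1a->0 1b->1 1c->0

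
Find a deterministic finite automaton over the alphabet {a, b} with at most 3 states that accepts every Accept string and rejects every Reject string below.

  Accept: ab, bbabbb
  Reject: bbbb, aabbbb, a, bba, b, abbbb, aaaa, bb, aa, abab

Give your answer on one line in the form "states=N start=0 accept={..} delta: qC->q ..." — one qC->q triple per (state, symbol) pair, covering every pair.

states=3 start=0 accept={2} delta: 0a->1 0b->0 1a->0 1b->2 2a->0 2b->1

State merging on the prefix tree: take the shortest (then alphabetical) example prefix whose next move is undefined and point that move at state 0, else 1, else 2, ...; a target is out if some Accept/Reject pair would then sit in one state with the same input left (inseparable). If every existing state is out, open a new one.
a: 0a undefined. 0a->0: no, ab/b meet in 0 with "b" left. Open state 1: 0a->1.
b: 0b undefined. 0b->0: ok.
aa: 1a undefined. 1a->0: ok.
ab: 1b undefined. 1b->0: no, ab/bbbb meet in 0. 1b->1: no, ab/a meet in 1. Open state 2: 1b->2.
aba: 2a undefined. 2a->0: ok.
abb: 2b undefined. 2b->0: no, bbabbb/bbbb meet in 0. 2b->1: ok.
All examples now run through 3 states with every (state, symbol) defined. Accept strings end in {2}, Reject strings end in {0,1}; accept={2}.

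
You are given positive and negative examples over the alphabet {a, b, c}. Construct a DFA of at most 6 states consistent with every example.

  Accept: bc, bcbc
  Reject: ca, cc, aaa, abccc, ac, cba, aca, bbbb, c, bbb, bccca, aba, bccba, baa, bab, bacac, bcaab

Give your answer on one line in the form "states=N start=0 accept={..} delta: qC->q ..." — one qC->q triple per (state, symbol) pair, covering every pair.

State merging on the prefix tree: take the shortest (then alphabetical) example prefix whose next move is undefined and point that move at state 0, else 1, else 2, ...; a target is out if some Accept/Reject pair would then sit in one state with the same input left (inseparable). If every existing state is out, open a new one.
a: 0a undefined. 0a->0: ok.
b: 0b undefined. 0b->0: no, bc/ac meet in 0 with "c" left. Open state 1: 0b->1.
c: 0c undefined. 0c->0: ok.
ba: 1a undefined. 1a->0: ok.
bb: 1b undefined. 1b->0: ok.
bc: 1c undefined. 1c->0: no, bc/ca meet in 0. 1c->1: no, bc/abccc meet in 1. Open state 2: 1c->2.
bca: 2a undefined. 2a->0: ok.
bcb: 2b undefined. 2b->0: no, bcbc/ca meet in 0. 2b->1: ok.
bcc: 2c undefined. 2c->0: ok.
All examples now run through 3 states with every (state, symbol) defined. Accept strings end in {2}, Reject strings end in {0,1}; accept={2}.

states=3 start=0 accept={2} delta: 0a->0 0b->1 0c->0 1a->0 1b->0 1c->2 2a->0 2b->1 2c->0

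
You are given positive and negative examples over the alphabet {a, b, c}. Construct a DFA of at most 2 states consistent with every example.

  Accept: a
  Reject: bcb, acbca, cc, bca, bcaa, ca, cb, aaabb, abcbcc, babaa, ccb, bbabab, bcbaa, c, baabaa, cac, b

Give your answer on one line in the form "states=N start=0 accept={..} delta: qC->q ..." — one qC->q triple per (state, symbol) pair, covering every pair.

states=2 start=0 accept={0} delta: 0a->0 0b->1 0c->1 1a->1 1b->1 1c->1

Grow the machine one transition at a time. Run the examples from 0; the earliest place one falls off (shortest prefix, ties alphabetical) gets sent to the lowest-numbered state that keeps every Accept/Reject pair distinguishable — a pair clashes when both reach the same state with identical unread suffix — and to a fresh state only if none does.
a: 0a undefined. 0a->0: ok.
b: 0b undefined. 0b->0: no, a/aaabb meet in 0. Open state 1: 0b->1.
c: 0c undefined. 0c->0: no, a/cc meet in 0. 0c->1: ok.
ba: 1a undefined. 1a->0: no, a/ca meet in 0. 1a->1: ok.
bb: 1b undefined. 1b->0: no, a/cb meet in 0. 1b->1: ok.
bc: 1c undefined. 1c->0: no, a/acbca meet in 0. 1c->1: ok.
All examples now run through 2 states with every (state, symbol) defined. Accept strings end in {0}, Reject strings end in {1}; accept={0}.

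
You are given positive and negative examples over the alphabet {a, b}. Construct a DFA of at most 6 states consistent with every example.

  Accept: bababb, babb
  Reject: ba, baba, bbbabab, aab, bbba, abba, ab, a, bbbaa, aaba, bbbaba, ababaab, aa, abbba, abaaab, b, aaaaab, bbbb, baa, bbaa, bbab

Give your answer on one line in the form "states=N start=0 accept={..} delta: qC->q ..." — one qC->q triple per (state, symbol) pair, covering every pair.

State merging on the prefix tree: take the shortest (then alphabetical) example prefix whose next move is undefined and point that move at state 0, else 1, else 2, ...; a target is out if some Accept/Reject pair would then sit in one state with the same input left (inseparable). If every existing state is out, open a new one.
a: 0a undefined. 0a->0: ok.
b: 0b undefined. 0b->0: no, bababb/ba meet in 0. Open state 1: 0b->1.
ba: 1a undefined. 1a->0: ok.
bb: 1b undefined. 1b->0: no, bababb/ba meet in 0. 1b->1: no, bababb/bbbabab meet in 1. Open state 2: 1b->2.
bba: 2a undefined. 2a->0: ok.
bbb: 2b undefined. 2b->0: ok.
All examples now run through 3 states with every (state, symbol) defined. Accept strings end in {2}, Reject strings end in {0,1}; accept={2}.

states=3 start=0 accept={2} delta: 0a->0 0b->1 1a->0 1b->2 2a->0 2b->0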